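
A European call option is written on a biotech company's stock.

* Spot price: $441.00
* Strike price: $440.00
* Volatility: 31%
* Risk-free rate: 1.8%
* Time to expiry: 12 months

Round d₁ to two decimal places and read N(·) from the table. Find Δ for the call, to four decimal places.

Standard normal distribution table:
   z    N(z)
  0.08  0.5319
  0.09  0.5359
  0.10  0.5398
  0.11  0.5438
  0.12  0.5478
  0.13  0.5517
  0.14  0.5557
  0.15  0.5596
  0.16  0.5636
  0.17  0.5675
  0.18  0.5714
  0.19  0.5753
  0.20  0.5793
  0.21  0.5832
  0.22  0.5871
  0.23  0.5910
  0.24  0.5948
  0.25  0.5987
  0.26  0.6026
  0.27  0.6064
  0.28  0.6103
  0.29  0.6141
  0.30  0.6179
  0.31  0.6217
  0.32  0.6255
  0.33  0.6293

0.5871

σ√T = 0.31 × 1.0000 = 0.3100
d₁ = [ln(441/440) + (0.018 + 0.31²/2)·1] / 0.3100 = [0.0023 + 0.0660] / 0.3100 = 0.2204 ≈ 0.22
N(d₁) = N(0.22) = 0.5871
Δ_call = N(d₁) = 0.5871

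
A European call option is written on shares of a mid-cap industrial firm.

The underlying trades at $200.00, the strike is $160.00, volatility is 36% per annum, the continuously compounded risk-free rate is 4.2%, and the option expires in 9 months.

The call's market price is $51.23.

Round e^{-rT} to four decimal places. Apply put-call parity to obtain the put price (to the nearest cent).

$6.27

e^(−rT) = e^(−0.042·0.75) = 0.9690
Put-call parity: C − P = S − K·e^(−rT) = 200 − 160·0.9690 = 200 − 155.0400 = 44.9600
P = C − (C − P) = 51.23 − (44.9600) = 6.2700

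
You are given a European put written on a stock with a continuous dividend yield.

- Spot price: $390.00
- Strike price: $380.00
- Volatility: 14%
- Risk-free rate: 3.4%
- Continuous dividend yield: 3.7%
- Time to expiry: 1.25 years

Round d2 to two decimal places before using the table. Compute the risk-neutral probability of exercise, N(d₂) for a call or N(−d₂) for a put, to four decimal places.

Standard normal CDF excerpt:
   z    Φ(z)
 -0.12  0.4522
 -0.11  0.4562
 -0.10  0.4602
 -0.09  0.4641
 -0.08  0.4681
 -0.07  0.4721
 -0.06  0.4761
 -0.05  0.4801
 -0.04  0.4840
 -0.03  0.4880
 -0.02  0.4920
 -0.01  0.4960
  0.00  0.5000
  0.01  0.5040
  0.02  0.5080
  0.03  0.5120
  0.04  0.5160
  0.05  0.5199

0.4761

T = 1.25;  σ√T = 0.1565
d₁ = [ln(390/380) + (0.034 − 0.037 + 0.14²/2)·1.25] / 0.1565 = [0.0260 + 0.0085] / 0.1565 = 0.2203 → 0.22
d₂ = d₁ − σ√T = 0.2203 − 0.1565 = 0.0637 → 0.06
Risk-neutral Pr[S_T < K] = N(−d₂) = N(-0.06) = 0.4761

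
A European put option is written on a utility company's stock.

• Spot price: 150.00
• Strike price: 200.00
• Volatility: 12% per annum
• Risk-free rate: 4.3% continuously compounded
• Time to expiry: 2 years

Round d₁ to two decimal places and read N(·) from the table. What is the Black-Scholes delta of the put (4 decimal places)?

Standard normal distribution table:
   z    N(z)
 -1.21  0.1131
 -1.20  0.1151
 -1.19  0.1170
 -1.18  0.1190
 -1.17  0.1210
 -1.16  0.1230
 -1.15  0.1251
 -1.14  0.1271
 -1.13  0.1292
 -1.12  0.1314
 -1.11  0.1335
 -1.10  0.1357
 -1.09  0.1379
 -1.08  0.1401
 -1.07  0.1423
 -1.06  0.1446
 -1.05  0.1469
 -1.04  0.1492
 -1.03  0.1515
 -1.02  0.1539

σ√T = 0.12 × 1.4142 = 0.1697
d₁ = [ln(150/200) + (0.043 + 0.12²/2)·2] / 0.1697 = [-0.2877 + 0.1004] / 0.1697 = -1.1036 ≈ -1.10
N(d₁) = N(-1.10) = 0.1357
Δ_put = N(d₁) − 1 = 0.1357 − 1 = -0.8643

-0.8643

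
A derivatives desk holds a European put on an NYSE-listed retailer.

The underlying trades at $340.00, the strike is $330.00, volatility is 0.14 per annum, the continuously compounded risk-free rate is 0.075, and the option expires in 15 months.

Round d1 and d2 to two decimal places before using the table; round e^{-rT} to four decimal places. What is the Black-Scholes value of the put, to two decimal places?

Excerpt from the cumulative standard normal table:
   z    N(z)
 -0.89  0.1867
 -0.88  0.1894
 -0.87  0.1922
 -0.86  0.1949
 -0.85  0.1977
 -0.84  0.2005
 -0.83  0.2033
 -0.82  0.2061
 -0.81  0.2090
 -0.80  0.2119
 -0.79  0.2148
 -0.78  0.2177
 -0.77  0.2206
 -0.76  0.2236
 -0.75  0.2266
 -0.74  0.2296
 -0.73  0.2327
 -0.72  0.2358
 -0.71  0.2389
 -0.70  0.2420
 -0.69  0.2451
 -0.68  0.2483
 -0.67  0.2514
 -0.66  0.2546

σ√T = 0.14·√1.25 = 0.1565
d₁ = [ln(340/330) + (0.075 + 0.14²/2)·1.25] / 0.1565 = [0.0299 + 0.1060] / 0.1565 = 0.8679 ≈ 0.87
d₂ = d₁ − σ√T = 0.8679 − 0.1565 = 0.7114 ≈ 0.71
e^(−rT) = e^(−0.075·1.25) = 0.9105
P = 330·0.9105·N(-0.71) − 340·N(-0.87) = 330·0.9105·0.2389 − 340·0.1922 = 71.7811 − 65.3480 = 6.4331

$6.43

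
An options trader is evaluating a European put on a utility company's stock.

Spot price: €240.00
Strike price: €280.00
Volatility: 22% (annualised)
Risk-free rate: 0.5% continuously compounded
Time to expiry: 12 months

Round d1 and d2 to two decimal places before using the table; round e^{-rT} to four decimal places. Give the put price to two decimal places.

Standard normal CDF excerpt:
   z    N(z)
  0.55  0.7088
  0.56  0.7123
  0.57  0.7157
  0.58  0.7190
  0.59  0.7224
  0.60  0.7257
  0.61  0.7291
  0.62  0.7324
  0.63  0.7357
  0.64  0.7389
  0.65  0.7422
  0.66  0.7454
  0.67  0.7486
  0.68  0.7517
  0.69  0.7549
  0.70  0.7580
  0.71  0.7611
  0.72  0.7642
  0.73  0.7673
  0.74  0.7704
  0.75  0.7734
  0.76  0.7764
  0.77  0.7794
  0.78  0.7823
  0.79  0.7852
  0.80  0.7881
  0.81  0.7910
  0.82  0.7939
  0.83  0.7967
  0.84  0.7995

€46.99

σ√T = 0.22 × 1.0000 = 0.2200
d₁ = [ln(240/280) + (0.005 + ½·0.22²)·1] / (σ√T) = (-0.1542 + 0.0292) / 0.2200 = -0.5680 ≈ -0.57
d₂ = -0.5680 − 0.2200 = -0.7880 ≈ -0.79
exp(−rT) = exp(−0.005·1) = 0.9950
P = 280·0.9950·N(0.79) − 240·N(0.57) = 280·0.9950·0.7852 − 240·0.7157 = 218.7567 − 171.7680 = 46.9887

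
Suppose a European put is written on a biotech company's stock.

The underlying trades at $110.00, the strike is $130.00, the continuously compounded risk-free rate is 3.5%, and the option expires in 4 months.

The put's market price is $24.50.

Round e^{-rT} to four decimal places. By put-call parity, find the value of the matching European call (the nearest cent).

$6.01

e^(−rT) = e^(−0.035·0.3333) = 0.9884
Put-call parity: C − P = S − K·e^(−rT) = 110 − 130·0.9884 = 110 − 128.4920 = -18.4920
C = P + (C − P) = 24.50 + (-18.4920) = 6.0080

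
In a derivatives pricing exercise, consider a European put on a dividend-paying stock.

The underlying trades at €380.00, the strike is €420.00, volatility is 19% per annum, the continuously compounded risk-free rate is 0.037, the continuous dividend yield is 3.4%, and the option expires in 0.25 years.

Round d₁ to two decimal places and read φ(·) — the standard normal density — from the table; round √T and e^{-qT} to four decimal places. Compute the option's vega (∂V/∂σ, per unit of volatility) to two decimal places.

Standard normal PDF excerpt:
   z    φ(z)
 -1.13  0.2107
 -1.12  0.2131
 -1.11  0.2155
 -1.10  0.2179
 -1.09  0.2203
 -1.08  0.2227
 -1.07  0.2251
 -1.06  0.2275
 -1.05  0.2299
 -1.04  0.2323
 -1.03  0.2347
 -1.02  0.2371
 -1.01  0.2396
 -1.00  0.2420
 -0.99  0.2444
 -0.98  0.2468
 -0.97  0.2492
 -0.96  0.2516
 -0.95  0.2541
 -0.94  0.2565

45.59

T = 0.25;  σ√T = 0.0950
d₁ = [ln(380/420) + (0.037 − 0.034 + 0.19²/2)·0.25] / 0.0950 = [-0.1001 + 0.0053] / 0.0950 = -0.9981 ≈ -1.00
√T = √0.25 = 0.5000
φ(d₁) = φ(-1.00) = 0.2420
exp(−qT) = exp(−0.034·0.25) = 0.9915
vega = S·exp(−qT)·φ(d₁)·√T = 380·0.9915·0.2420·0.5000 = 45.5892
(The call has the same vega.)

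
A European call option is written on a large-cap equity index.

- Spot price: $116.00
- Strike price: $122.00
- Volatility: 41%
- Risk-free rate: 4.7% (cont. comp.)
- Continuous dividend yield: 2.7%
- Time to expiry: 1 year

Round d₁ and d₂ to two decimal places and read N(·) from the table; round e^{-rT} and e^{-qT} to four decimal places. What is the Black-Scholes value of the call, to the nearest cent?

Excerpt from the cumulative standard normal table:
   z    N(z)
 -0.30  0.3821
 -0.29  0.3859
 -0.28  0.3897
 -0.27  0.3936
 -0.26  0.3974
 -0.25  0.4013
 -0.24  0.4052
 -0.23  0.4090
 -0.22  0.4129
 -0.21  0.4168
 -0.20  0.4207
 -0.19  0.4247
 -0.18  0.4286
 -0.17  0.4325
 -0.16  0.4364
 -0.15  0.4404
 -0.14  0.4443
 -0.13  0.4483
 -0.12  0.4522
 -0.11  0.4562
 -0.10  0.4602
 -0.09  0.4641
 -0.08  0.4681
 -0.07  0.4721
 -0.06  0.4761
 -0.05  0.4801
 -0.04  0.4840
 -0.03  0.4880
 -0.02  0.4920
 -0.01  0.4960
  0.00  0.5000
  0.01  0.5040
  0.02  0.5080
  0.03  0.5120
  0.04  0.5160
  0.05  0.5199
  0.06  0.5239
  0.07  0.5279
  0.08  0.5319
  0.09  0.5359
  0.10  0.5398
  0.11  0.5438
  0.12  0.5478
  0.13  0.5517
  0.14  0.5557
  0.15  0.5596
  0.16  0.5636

$16.93

σ√T = 0.41 × 1.0000 = 0.4100
d₁ = [ln(116/122) + (0.047 − 0.027 + 0.41²/2)·1] / 0.4100 = [-0.0504 + 0.1040] / 0.4100 = 0.1308 ≈ 0.13
d₂ = d₁ − σ√T = 0.1308 − 0.4100 = -0.2792 ≈ -0.28
exp(−qT) = exp(−0.027·1) = 0.9734;  exp(−rT) = exp(−0.047·1) = 0.9541
N(d₁) = N(0.13) = 0.5517;  N(d₂) = N(-0.28) = 0.3897
C = 116·0.9734·0.5517 − 122·0.9541·0.3897 = 62.2949 − 45.3612 = 16.9337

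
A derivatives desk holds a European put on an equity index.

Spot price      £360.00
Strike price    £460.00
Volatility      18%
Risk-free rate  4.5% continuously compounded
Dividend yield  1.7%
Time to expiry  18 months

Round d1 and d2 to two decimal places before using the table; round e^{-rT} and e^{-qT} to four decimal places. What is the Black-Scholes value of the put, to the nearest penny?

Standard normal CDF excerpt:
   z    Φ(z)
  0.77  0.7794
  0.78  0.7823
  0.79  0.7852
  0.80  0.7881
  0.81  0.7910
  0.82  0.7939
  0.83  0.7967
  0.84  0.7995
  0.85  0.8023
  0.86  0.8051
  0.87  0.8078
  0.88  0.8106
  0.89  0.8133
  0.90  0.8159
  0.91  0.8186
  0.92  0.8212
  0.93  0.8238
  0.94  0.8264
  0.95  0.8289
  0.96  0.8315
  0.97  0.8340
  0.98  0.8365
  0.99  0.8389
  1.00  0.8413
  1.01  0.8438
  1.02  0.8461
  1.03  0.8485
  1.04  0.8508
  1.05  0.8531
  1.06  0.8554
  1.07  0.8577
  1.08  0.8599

£87.24

σ√T = 0.18 × 1.2247 = 0.2205
ln(S/K) + (r − q + σ²/2)T = ln(360/460) + (0.045 − 0.017 + 0.18²/2)·1.5 = -0.2451 + 0.0663 = -0.1788
d₁ = -0.1788 / 0.2205 = -0.8112 ≈ -0.81
d₂ = d₁ − σ√T = -0.8112 − 0.2205 = -1.0316 ≈ -1.03
e^(−qT) = e^(−0.017·1.5) = 0.9748;  e^(−rT) = e^(−0.045·1.5) = 0.9347
N(−d₂) = N(1.03) = 0.8485;  N(−d₁) = N(0.81) = 0.7910
P = 460·0.9347·0.8485 − 360·0.9748·0.7910 = 364.8228 − 277.5840 = 87.2387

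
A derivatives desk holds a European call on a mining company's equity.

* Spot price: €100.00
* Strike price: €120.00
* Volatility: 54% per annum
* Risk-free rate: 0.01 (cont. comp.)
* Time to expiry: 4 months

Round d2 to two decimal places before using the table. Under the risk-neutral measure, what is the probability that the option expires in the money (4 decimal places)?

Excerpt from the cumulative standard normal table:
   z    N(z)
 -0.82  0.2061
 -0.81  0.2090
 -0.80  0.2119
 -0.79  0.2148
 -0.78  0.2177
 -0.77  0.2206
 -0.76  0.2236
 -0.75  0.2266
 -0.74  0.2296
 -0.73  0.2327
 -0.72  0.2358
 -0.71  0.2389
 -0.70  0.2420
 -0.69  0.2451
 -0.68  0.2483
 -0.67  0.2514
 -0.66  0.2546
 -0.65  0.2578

σ√T = 0.54 × 0.5774 = 0.3118
d₁ = [ln(100/120) + (0.01 + 0.54²/2)·0.3333] / 0.3118 = [-0.1823 + 0.0519] / 0.3118 = -0.4182 which rounds to -0.42
d₂ = d₁ − σ√T = -0.4182 − 0.3118 = -0.7300 which rounds to -0.73
Risk-neutral Pr[S_T > K] = N(d₂) = N(-0.73) = 0.2327

0.2327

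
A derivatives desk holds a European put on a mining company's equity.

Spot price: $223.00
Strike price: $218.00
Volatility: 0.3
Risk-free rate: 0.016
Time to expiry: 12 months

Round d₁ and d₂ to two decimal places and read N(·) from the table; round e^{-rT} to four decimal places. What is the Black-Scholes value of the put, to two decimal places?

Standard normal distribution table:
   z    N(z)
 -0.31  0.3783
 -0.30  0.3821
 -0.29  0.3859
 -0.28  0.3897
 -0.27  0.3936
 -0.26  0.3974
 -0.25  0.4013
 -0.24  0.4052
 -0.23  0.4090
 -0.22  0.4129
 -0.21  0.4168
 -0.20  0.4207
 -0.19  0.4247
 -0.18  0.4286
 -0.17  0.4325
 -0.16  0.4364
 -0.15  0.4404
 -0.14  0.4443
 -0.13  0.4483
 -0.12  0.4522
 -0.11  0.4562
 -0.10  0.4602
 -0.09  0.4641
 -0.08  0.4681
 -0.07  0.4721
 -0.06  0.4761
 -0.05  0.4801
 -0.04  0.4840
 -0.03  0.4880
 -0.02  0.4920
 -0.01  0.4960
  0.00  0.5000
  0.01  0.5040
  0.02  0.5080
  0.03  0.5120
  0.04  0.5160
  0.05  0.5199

$22.08

σ√T = 0.3·√1 = 0.3000
ln(S/K) + (r + σ²/2)T = ln(223/218) + (0.016 + 0.3²/2)·1 = 0.0227 + 0.0610 = 0.0837
d₁ = 0.0837 / 0.3000 = 0.2789 ⇒ 0.28
d₂ = d₁ − σ√T = 0.2789 − 0.3000 = -0.0211 ⇒ -0.02
e^(−rT) = e^(−0.016·1) = 0.9841
P = 218·0.9841·N(0.02) − 223·N(-0.28) = 218·0.9841·0.5080 − 223·0.3897 = 108.9832 − 86.9031 = 22.0801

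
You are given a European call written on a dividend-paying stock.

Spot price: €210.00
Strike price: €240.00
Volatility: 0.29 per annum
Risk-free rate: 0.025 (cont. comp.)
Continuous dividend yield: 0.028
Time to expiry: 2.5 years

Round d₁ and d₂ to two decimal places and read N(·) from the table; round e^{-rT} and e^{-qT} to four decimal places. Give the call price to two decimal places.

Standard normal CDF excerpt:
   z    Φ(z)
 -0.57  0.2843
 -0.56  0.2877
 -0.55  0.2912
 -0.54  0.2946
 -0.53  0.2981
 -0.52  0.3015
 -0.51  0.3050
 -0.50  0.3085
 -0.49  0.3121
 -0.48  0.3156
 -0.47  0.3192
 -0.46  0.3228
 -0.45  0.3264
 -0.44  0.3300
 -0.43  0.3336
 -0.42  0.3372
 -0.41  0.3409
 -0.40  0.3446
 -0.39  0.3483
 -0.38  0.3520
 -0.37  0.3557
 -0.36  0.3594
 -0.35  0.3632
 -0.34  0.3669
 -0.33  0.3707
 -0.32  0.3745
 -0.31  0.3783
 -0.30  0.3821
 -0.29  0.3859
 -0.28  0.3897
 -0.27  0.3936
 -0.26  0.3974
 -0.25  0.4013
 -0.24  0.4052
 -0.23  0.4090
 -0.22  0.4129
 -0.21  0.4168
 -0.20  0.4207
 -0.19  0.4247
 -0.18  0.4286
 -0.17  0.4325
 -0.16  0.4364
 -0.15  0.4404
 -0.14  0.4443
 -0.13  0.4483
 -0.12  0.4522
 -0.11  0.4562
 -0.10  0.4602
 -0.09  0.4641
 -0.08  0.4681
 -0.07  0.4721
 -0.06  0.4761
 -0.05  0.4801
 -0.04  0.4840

€25.24

σ√T = 0.29 × 1.5811 = 0.4585
d₁ = [ln(210/240) + (0.025 − 0.028 + ½·0.29²)·2.5] / (σ√T) = (-0.1335 + 0.0976) / 0.4585 = -0.0783 ⇒ -0.08
d₂ = -0.0783 − 0.4585 = -0.5368 ⇒ -0.54
e^(−qT) = e^(−0.028·2.5) = 0.9324;  e^(−rT) = e^(−0.025·2.5) = 0.9394
C = 210·0.9324·N(-0.08) − 240·0.9394·N(-0.54) = 210·0.9324·0.4681 − 240·0.9394·0.2946 = 91.6559 − 66.4193 = 25.2365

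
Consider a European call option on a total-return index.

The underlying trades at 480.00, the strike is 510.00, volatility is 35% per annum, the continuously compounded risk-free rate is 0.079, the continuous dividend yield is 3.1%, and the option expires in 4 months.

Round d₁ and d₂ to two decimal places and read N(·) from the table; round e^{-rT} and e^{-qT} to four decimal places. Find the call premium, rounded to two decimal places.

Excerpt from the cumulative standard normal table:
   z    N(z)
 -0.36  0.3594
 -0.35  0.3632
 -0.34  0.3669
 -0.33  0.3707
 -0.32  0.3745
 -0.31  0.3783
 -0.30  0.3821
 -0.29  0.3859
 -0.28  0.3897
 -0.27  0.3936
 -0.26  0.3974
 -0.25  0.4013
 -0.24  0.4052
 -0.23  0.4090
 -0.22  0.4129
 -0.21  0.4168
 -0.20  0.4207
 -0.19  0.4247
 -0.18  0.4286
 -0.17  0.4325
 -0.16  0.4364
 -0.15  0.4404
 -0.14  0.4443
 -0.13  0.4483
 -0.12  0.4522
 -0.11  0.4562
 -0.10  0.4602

T = 0.3333;  σ√T = 0.2021
d₁ = [ln(480/510) + (0.079 − 0.031 + 0.35²/2)·0.3333] / 0.2021 = [-0.0606 + 0.0364] / 0.2021 = -0.1198 → -0.12
d₂ = d₁ − σ√T = -0.1198 − 0.2021 = -0.3219 → -0.32
e^(−qT) = e^(−0.031·0.3333) = 0.9897;  e^(−rT) = e^(−0.079·0.3333) = 0.9740
N(d₁) = N(-0.12) = 0.4522;  N(d₂) = N(-0.32) = 0.3745
C = 480·0.9897·0.4522 − 510·0.9740·0.3745 = 214.8203 − 186.0291 = 28.7912

28.79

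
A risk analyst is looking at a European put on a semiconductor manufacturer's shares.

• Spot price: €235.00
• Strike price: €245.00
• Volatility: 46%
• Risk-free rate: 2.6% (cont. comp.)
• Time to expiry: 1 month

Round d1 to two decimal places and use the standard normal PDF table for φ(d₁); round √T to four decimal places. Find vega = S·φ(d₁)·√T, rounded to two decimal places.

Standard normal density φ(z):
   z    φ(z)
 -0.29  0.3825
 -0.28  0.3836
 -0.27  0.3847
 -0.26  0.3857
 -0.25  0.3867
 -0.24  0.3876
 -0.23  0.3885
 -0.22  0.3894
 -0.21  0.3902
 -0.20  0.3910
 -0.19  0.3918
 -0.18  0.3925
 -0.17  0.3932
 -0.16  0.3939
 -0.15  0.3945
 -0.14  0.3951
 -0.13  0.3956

σ√T = 0.46 × 0.2887 = 0.1328
d₁ = [ln(235/245) + (0.026 + 0.46²/2)·0.08333] / 0.1328 = [-0.0417 + 0.0110] / 0.1328 = -0.2311 which rounds to -0.23
√T = √0.08333 = 0.2887
φ(d₁) = φ(-0.23) = 0.3885
vega = S·φ(d₁)·√T = 235·0.3885·0.2887 = 26.3576

26.36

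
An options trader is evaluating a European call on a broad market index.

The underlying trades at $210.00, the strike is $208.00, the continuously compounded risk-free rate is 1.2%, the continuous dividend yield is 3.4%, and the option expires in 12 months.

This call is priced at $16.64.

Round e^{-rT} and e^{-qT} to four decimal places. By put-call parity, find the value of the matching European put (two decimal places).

exp(−qT) = exp(−0.034·1) = 0.9666;  exp(−rT) = exp(−0.012·1) = 0.9881
Put-call parity: C − P = S·e^(−qT) − K·e^(−rT) = 210·0.9666 − 208·0.9881 = 202.9860 − 205.5248 = -2.5388
P = C − (C − P) = 16.64 − (-2.5388) = 19.1788

$19.18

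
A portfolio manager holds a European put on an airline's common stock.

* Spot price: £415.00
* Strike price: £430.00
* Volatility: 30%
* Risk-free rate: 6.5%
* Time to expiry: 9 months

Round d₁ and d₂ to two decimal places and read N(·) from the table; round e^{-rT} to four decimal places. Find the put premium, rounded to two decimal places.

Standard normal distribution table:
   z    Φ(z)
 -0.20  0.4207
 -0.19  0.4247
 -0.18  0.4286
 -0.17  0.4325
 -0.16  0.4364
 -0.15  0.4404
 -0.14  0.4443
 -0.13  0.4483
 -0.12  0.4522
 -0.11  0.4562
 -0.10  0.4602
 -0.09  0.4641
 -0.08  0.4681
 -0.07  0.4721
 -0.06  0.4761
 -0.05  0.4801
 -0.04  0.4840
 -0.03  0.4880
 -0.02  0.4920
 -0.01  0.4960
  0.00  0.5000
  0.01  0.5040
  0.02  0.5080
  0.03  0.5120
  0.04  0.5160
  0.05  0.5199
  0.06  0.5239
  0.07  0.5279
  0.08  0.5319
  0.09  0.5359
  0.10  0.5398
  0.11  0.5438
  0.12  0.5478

σ√T = 0.3 × 0.8660 = 0.2598
ln(S/K) + (r + σ²/2)T = ln(415/430) + (0.065 + 0.3²/2)·0.75 = -0.0355 + 0.0825 = 0.0470
d₁ = 0.0470 / 0.2598 = 0.1809 which rounds to 0.18
d₂ = d₁ − σ√T = 0.1809 − 0.2598 = -0.0789 which rounds to -0.08
e^(−rT) = e^(−0.065·0.75) = 0.9524
N(−d₂) = N(0.08) = 0.5319;  N(−d₁) = N(-0.18) = 0.4286
P = 430·0.9524·0.5319 − 415·0.4286 = 217.8301 − 177.8690 = 39.9611

£39.96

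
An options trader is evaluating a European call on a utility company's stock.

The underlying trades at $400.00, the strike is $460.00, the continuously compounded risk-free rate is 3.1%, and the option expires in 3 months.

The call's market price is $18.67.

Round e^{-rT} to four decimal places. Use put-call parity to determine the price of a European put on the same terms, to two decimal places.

exp(−rT) = exp(−0.031·0.25) = 0.9923
Put-call parity: C − P = S − K·e^(−rT) = 400 − 460·0.9923 = 400 − 456.4580 = -56.4580
P = C − (C − P) = 18.67 − (-56.4580) = 75.1280

$75.13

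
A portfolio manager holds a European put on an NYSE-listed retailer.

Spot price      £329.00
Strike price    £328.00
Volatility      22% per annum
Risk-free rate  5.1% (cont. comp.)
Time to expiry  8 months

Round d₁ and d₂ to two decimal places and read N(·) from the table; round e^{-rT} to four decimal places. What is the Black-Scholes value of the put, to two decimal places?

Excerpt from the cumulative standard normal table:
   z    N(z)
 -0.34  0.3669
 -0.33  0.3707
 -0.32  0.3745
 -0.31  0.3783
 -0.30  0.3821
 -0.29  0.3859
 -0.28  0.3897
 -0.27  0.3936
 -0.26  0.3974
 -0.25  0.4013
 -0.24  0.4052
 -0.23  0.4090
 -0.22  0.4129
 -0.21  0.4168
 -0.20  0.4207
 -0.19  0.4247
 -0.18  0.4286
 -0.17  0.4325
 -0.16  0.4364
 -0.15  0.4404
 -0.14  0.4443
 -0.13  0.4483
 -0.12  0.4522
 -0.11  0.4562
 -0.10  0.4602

σ√T = 0.22·√0.6667 = 0.1796
d₁ = [ln(329/328) + (0.051 + 0.22²/2)·0.6667] / 0.1796 = [0.0030 + 0.0501] / 0.1796 = 0.2960 ≈ 0.30
d₂ = d₁ − σ√T = 0.2960 − 0.1796 = 0.1164 ≈ 0.12
e^(−rT) = e^(−0.051·0.6667) = 0.9666
N(−d₂) = N(-0.12) = 0.4522;  N(−d₁) = N(-0.30) = 0.3821
P = 328·0.9666·0.4522 − 329·0.3821 = 143.3677 − 125.7109 = 17.6568

£17.66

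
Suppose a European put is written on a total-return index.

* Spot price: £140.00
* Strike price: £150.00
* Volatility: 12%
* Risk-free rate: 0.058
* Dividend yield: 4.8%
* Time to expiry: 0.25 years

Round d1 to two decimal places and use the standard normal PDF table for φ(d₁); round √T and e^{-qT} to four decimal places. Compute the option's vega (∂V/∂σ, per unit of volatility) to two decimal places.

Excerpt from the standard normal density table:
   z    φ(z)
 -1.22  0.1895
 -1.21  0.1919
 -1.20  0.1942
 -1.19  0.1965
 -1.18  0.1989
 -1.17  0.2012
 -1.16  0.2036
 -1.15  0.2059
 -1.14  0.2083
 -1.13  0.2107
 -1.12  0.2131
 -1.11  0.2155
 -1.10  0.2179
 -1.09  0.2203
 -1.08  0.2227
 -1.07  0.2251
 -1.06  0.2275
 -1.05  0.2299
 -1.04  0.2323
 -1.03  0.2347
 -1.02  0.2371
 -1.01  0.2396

σ√T = 0.12·√0.25 = 0.0600
ln(S/K) + (r − q + σ²/2)T = ln(140/150) + (0.058 − 0.048 + 0.12²/2)·0.25 = -0.0690 + 0.0043 = -0.0647
d₁ = -0.0647 / 0.0600 = -1.0782 → -1.08
√T = √0.25 = 0.5000
φ(d₁) = φ(-1.08) = 0.2227
e^(−qT) = e^(−0.048·0.25) = 0.9881
vega = S·e^(−qT)·φ(d₁)·√T = 140·0.9881·0.2227·0.5000 = 15.4035

15.40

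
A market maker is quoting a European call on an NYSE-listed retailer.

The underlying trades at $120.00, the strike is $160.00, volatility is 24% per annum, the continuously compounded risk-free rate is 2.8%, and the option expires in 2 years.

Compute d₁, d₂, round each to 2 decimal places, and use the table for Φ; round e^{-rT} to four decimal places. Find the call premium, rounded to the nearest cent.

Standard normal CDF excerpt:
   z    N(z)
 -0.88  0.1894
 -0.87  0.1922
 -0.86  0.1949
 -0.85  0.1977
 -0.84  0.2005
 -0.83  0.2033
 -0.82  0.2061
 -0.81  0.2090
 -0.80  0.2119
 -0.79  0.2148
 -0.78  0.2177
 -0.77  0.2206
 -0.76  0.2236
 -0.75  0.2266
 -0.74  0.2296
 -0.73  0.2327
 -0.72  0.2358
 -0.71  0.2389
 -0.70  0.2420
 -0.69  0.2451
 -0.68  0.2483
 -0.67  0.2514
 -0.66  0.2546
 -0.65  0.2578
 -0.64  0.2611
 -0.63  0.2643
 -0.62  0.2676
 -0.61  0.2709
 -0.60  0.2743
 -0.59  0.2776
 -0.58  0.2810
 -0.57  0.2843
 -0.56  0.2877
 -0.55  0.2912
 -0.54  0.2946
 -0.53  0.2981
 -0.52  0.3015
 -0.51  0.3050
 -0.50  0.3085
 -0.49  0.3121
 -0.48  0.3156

σ√T = 0.24 × 1.4142 = 0.3394
d₁ = [ln(120/160) + (0.028 + 0.24²/2)·2] / 0.3394 = [-0.2877 + 0.1136] / 0.3394 = -0.5129 which rounds to -0.51
d₂ = d₁ − σ√T = -0.5129 − 0.3394 = -0.8523 which rounds to -0.85
e^(−rT) = e^(−0.028·2) = 0.9455
C = 120·N(-0.51) − 160·0.9455·N(-0.85) = 120·0.3050 − 160·0.9455·0.1977 = 36.6000 − 29.9081 = 6.6919

$6.69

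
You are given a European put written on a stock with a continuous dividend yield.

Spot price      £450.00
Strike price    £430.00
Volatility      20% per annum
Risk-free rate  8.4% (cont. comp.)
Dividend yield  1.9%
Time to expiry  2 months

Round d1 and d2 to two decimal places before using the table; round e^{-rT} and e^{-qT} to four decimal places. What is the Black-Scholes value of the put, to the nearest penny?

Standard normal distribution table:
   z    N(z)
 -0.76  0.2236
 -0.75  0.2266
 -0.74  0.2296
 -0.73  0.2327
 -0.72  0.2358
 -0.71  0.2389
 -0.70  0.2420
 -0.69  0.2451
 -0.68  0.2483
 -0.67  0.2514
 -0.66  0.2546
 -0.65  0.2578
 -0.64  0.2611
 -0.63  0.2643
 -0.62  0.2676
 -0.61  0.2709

£4.93

T = 0.1667;  σ√T = 0.0816
d₁ = [ln(450/430) + (0.084 − 0.019 + 0.2²/2)·0.1667] / 0.0816 = [0.0455 + 0.0142] / 0.0816 = 0.7303 ≈ 0.73
d₂ = d₁ − σ√T = 0.7303 − 0.0816 = 0.6487 ≈ 0.65
e^(−qT) = e^(−0.019·0.1667) = 0.9968;  e^(−rT) = e^(−0.084·0.1667) = 0.9861
P = 430·0.9861·N(-0.65) − 450·0.9968·N(-0.73) = 430·0.9861·0.2578 − 450·0.9968·0.2327 = 109.3131 − 104.3799 = 4.9332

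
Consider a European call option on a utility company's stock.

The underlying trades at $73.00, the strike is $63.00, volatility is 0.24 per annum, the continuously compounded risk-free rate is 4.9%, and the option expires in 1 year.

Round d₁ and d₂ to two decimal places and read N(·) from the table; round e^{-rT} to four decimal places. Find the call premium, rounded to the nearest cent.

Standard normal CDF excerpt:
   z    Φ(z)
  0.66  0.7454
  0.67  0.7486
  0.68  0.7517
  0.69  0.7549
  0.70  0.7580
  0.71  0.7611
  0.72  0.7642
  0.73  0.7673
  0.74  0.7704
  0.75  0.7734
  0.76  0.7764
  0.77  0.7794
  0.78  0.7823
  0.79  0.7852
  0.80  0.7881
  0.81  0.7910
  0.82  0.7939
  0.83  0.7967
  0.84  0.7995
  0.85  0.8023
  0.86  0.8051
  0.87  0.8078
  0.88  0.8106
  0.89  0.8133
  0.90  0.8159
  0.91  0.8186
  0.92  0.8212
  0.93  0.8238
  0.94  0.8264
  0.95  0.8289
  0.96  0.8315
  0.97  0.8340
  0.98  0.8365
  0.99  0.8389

$14.86

T = 1;  σ√T = 0.2400
d₁ = [ln(73/63) + (0.049 + ½·0.24²)·1] / (σ√T) = (0.1473 + 0.0778) / 0.2400 = 0.9380 which rounds to 0.94
d₂ = 0.9380 − 0.2400 = 0.6980 which rounds to 0.70
exp(−rT) = exp(−0.049·1) = 0.9522
N(d₁) = N(0.94) = 0.8264;  N(d₂) = N(0.70) = 0.7580
C = 73·0.8264 − 63·0.9522·0.7580 = 60.3272 − 45.4714 = 14.8558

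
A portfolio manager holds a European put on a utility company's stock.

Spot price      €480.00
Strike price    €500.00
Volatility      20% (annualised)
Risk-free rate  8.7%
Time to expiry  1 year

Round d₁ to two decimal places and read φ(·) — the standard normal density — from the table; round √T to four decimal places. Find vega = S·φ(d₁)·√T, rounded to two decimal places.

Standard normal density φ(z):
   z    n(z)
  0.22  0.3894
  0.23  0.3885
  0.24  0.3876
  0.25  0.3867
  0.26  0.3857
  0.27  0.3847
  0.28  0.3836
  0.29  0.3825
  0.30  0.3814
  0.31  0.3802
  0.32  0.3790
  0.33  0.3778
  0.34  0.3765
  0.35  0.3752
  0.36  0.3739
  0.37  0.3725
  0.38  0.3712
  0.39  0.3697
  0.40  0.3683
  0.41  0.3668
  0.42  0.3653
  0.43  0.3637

181.34

T = 1;  σ√T = 0.2000
d₁ = [ln(480/500) + (0.087 + 0.2²/2)·1] / 0.2000 = [-0.0408 + 0.1070] / 0.2000 = 0.3309 → 0.33
√T = √1 = 1.0000
φ(d₁) = φ(0.33) = 0.3778
vega = S·φ(d₁)·√T = 480·0.3778·1.0000 = 181.3440
(The call has the same vega.)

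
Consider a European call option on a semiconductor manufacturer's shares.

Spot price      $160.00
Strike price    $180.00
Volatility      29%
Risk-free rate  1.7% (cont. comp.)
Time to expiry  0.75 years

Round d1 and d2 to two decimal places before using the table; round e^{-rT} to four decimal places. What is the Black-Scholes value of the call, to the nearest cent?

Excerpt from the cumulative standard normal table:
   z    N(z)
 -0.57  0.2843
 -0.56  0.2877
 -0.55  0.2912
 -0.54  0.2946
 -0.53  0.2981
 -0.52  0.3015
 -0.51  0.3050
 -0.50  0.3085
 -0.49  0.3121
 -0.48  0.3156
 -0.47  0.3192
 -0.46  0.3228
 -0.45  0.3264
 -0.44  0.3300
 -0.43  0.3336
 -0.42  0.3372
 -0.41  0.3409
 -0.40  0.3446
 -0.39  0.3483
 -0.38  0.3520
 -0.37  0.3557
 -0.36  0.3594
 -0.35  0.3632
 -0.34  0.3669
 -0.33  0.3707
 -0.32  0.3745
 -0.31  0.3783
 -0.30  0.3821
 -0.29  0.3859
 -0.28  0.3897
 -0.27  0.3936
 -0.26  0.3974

$9.39

σ√T = 0.29·√0.75 = 0.2511
d₁ = [ln(160/180) + (0.017 + ½·0.29²)·0.75] / (σ√T) = (-0.1178 + 0.0443) / 0.2511 = -0.2926 ≈ -0.29
d₂ = -0.2926 − 0.2511 = -0.5438 ≈ -0.54
e^(−rT) = e^(−0.017·0.75) = 0.9873
N(d₁) = N(-0.29) = 0.3859;  N(d₂) = N(-0.54) = 0.2946
C = 160·0.3859 − 180·0.9873·0.2946 = 61.7440 − 52.3545 = 9.3895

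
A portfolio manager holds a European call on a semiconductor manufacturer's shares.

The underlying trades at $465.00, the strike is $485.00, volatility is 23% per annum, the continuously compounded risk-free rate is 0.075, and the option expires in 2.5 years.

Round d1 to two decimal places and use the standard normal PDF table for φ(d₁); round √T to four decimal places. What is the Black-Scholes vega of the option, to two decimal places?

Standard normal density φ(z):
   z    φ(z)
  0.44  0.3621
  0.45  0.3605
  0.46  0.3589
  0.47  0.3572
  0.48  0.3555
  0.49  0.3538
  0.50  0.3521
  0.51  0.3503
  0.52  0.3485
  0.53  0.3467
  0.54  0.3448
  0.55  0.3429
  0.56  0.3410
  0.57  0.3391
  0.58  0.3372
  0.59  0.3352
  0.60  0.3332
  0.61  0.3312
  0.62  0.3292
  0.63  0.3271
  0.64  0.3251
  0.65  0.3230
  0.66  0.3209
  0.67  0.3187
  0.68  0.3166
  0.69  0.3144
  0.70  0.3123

T = 2.5;  σ√T = 0.3637
d₁ = [ln(465/485) + (0.075 + ½·0.23²)·2.5] / (σ√T) = (-0.0421 + 0.2536) / 0.3637 = 0.5816 ≈ 0.58
√T = √2.5 = 1.5811
φ(d₁) = φ(0.58) = 0.3372
vega = S·φ(d₁)·√T = 465·0.3372·1.5811 = 247.9133
(Vega is the same for a European call and put with the same parameters.)

247.91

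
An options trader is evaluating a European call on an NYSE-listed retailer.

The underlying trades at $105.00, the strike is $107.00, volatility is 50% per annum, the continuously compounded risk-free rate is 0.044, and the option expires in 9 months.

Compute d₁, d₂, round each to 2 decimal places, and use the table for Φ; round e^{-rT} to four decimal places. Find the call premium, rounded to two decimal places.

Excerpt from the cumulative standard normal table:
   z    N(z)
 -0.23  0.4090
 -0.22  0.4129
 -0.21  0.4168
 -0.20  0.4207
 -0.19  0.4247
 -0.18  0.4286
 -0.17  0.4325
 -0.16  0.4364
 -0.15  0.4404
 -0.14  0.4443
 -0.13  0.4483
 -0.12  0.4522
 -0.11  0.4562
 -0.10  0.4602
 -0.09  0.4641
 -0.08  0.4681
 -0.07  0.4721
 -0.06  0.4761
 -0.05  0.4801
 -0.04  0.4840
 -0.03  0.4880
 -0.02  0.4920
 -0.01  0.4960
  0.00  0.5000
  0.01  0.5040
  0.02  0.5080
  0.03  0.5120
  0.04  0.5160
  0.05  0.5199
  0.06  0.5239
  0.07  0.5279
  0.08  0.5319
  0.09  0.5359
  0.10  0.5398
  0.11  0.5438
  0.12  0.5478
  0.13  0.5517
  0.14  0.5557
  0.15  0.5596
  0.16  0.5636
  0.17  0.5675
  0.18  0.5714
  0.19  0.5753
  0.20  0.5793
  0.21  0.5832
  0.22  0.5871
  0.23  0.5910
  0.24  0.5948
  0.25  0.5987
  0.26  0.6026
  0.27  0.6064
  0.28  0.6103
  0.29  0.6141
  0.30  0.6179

$18.49

T = 0.75;  σ√T = 0.4330
ln(S/K) + (r + σ²/2)T = ln(105/107) + (0.044 + 0.5²/2)·0.75 = -0.0189 + 0.1267 = 0.1079
d₁ = 0.1079 / 0.4330 = 0.2491 ≈ 0.25
d₂ = d₁ − σ√T = 0.2491 − 0.4330 = -0.1839 ≈ -0.18
exp(−rT) = exp(−0.044·0.75) = 0.9675
C = 105·N(0.25) − 107·0.9675·N(-0.18) = 105·0.5987 − 107·0.9675·0.4286 = 62.8635 − 44.3697 = 18.4938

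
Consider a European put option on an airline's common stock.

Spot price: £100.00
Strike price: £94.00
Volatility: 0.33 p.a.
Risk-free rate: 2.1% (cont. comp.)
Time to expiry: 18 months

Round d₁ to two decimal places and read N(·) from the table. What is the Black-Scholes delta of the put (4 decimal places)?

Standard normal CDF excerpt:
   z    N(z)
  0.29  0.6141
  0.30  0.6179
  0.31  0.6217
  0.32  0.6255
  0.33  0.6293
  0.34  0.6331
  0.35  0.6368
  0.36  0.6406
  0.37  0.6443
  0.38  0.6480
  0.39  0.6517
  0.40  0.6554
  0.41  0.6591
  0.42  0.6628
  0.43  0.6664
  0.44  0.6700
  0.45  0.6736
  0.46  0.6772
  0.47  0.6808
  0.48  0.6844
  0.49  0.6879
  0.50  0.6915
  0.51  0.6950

-0.3336

σ√T = 0.33 × 1.2247 = 0.4042
d₁ = [ln(100/94) + (0.021 + 0.33²/2)·1.5] / 0.4042 = [0.0619 + 0.1132] / 0.4042 = 0.4331 ⇒ 0.43
N(d₁) = N(0.43) = 0.6664
Δ_put = N(d₁) − 1 = 0.6664 − 1 = -0.3336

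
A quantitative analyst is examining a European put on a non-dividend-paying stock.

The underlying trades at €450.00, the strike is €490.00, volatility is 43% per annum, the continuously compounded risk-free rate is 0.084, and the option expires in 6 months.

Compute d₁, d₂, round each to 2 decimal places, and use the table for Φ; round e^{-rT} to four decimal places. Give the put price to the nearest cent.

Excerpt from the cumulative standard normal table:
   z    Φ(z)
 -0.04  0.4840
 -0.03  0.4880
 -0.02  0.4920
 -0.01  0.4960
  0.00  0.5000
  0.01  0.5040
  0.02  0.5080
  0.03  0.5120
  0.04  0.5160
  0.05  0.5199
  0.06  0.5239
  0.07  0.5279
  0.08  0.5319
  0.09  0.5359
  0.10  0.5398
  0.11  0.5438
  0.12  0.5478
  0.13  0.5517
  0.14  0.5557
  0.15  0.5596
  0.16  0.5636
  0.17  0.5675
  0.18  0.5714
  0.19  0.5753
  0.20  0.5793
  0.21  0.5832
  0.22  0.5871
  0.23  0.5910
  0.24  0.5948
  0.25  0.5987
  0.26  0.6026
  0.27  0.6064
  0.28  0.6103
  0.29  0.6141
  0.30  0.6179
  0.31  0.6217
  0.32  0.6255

T = 0.5;  σ√T = 0.3041
d₁ = [ln(450/490) + (0.084 + ½·0.43²)·0.5] / (σ√T) = (-0.0852 + 0.0882) / 0.3041 = 0.0101 which rounds to 0.01
d₂ = 0.0101 − 0.3041 = -0.2940 which rounds to -0.29
exp(−rT) = exp(−0.084·0.5) = 0.9589
N(−d₂) = N(0.29) = 0.6141;  N(−d₁) = N(-0.01) = 0.4960
P = 490·0.9589·0.6141 − 450·0.4960 = 288.5416 − 223.2000 = 65.3416

€65.34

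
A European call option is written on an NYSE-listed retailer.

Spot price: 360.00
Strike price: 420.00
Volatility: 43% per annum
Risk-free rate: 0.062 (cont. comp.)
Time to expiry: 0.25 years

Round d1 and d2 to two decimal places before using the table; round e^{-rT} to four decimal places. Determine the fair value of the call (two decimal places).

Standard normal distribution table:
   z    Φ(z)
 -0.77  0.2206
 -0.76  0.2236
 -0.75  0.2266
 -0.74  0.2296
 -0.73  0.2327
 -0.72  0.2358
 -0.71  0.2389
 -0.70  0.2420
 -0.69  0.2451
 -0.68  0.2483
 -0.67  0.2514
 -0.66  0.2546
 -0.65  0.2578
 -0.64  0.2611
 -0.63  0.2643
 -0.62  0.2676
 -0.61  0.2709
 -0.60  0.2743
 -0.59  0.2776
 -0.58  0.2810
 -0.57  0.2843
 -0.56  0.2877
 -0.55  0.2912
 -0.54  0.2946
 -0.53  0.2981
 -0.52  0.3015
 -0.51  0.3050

12.35

T = 0.25;  σ√T = 0.2150
d₁ = [ln(360/420) + (0.062 + ½·0.43²)·0.25] / (σ√T) = (-0.1542 + 0.0386) / 0.2150 = -0.5374 → -0.54
d₂ = -0.5374 − 0.2150 = -0.7524 → -0.75
exp(−rT) = exp(−0.062·0.25) = 0.9846
N(d₁) = N(-0.54) = 0.2946;  N(d₂) = N(-0.75) = 0.2266
C = 360·0.2946 − 420·0.9846·0.2266 = 106.0560 − 93.7064 = 12.3496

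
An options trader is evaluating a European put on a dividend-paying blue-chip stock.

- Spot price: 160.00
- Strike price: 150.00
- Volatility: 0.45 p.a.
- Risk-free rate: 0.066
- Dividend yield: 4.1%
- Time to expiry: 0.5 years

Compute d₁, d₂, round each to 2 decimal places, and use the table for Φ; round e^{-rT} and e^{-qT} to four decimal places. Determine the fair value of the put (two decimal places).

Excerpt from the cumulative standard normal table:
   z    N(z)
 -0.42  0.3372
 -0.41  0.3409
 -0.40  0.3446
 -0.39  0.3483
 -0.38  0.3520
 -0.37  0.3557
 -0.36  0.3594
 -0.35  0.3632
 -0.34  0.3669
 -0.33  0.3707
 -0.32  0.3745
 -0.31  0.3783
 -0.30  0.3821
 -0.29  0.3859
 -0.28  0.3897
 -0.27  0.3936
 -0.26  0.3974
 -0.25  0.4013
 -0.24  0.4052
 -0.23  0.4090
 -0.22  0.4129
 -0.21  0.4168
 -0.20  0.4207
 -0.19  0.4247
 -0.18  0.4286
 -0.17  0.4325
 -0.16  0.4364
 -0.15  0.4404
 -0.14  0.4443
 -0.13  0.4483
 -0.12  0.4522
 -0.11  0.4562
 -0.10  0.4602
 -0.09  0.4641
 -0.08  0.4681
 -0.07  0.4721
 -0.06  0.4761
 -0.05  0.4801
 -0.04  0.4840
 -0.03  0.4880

13.92

σ√T = 0.45·√0.5 = 0.3182
d₁ = [ln(160/150) + (0.066 − 0.041 + ½·0.45²)·0.5] / (σ√T) = (0.0645 + 0.0631) / 0.3182 = 0.4012 ⇒ 0.40
d₂ = 0.4012 − 0.3182 = 0.0830 ⇒ 0.08
exp(−qT) = exp(−0.041·0.5) = 0.9797;  exp(−rT) = exp(−0.066·0.5) = 0.9675
N(−d₂) = N(-0.08) = 0.4681;  N(−d₁) = N(-0.40) = 0.3446
P = 150·0.9675·0.4681 − 160·0.9797·0.3446 = 67.9330 − 54.0167 = 13.9163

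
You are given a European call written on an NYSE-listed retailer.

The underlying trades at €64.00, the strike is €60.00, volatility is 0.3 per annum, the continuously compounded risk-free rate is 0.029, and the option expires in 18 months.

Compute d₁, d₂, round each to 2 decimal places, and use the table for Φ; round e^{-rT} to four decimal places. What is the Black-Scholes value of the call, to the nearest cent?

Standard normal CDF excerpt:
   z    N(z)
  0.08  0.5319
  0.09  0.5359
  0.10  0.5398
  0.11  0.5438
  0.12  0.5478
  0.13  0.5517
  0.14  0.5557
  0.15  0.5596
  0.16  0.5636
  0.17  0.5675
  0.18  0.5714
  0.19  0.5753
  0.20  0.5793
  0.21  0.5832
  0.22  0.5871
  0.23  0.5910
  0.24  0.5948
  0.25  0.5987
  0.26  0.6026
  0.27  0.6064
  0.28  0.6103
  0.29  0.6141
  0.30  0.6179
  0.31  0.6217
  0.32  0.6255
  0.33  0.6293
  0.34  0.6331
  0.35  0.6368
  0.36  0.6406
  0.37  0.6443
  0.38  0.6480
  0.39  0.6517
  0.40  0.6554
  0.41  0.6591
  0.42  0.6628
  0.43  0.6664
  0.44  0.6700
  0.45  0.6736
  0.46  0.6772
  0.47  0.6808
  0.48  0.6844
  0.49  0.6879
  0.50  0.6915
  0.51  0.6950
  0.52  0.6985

σ√T = 0.3·√1.5 = 0.3674
d₁ = [ln(64/60) + (0.029 + 0.3²/2)·1.5] / 0.3674 = [0.0645 + 0.1110] / 0.3674 = 0.4778 which rounds to 0.48
d₂ = d₁ − σ√T = 0.4778 − 0.3674 = 0.1103 which rounds to 0.11
e^(−rT) = e^(−0.029·1.5) = 0.9574
N(d₁) = N(0.48) = 0.6844;  N(d₂) = N(0.11) = 0.5438
C = 64·0.6844 − 60·0.9574·0.5438 = 43.8016 − 31.2380 = 12.5636

€12.56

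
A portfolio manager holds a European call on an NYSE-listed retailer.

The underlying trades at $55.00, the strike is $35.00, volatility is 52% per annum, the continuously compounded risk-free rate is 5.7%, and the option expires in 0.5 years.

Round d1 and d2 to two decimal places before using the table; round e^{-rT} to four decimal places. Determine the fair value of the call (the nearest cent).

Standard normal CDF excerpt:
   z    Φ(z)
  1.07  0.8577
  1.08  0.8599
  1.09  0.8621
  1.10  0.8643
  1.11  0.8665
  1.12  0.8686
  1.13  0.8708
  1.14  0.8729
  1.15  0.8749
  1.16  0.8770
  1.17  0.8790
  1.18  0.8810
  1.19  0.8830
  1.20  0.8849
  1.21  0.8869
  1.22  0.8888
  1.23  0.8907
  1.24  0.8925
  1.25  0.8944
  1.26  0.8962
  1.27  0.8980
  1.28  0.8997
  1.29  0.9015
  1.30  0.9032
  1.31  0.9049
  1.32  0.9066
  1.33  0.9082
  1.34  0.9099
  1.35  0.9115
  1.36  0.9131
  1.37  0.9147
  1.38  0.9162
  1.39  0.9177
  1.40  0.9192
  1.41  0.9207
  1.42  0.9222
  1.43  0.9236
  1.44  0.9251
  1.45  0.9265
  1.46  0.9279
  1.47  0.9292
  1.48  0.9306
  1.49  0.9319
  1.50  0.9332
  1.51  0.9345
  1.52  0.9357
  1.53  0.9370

σ√T = 0.52·√0.5 = 0.3677
ln(S/K) + (r + σ²/2)T = ln(55/35) + (0.057 + 0.52²/2)·0.5 = 0.4520 + 0.0961 = 0.5481
d₁ = 0.5481 / 0.3677 = 1.4906 ⇒ 1.49
d₂ = d₁ − σ√T = 1.4906 − 0.3677 = 1.1229 ⇒ 1.12
e^(−rT) = e^(−0.057·0.5) = 0.9719
N(d₁) = N(1.49) = 0.9319;  N(d₂) = N(1.12) = 0.8686
C = 55·0.9319 − 35·0.9719·0.8686 = 51.2545 − 29.5467 = 21.7078

$21.71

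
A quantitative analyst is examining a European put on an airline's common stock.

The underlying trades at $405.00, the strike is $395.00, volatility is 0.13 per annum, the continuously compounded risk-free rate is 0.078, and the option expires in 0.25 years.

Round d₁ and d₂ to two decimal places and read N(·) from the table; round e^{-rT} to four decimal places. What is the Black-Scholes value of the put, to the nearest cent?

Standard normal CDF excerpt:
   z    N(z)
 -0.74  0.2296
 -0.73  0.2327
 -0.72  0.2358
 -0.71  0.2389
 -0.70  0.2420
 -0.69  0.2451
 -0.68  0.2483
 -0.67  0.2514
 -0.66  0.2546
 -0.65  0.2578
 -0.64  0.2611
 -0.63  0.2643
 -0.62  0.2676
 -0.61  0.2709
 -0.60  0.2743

σ√T = 0.13 × 0.5000 = 0.0650
d₁ = [ln(405/395) + (0.078 + ½·0.13²)·0.25] / (σ√T) = (0.0250 + 0.0216) / 0.0650 = 0.7171 ≈ 0.72
d₂ = 0.7171 − 0.0650 = 0.6521 ≈ 0.65
e^(−rT) = e^(−0.078·0.25) = 0.9807
P = 395·0.9807·N(-0.65) − 405·N(-0.72) = 395·0.9807·0.2578 − 405·0.2358 = 99.8657 − 95.4990 = 4.3667

$4.37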